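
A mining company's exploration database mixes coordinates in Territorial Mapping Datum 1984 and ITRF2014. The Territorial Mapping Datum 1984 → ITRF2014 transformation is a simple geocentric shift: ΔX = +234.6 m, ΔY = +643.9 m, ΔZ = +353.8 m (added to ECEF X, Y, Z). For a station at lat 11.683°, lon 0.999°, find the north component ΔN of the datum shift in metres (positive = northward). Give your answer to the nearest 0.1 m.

ΔN = 296.7 m

At φ = 11.683°, λ = 0.999°: sin φ = 0.202497, cos φ = 0.979283, sin λ = 0.017435, cos λ = 0.999848.
ΔN = −sin φ cos λ·ΔX − sin φ sin λ·ΔY + cos φ·ΔZ = −(0.202497)(0.999848)(234.6) − (0.202497)(0.017435)(643.9) + (0.979283)(353.8) = 296.70 m.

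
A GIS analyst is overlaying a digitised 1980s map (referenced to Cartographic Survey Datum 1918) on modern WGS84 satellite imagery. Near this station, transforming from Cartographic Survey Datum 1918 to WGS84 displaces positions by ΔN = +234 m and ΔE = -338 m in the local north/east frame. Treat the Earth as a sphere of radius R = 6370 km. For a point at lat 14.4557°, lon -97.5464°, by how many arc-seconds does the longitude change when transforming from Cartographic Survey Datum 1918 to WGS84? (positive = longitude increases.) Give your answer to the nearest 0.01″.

Δλ = -11.30″

At latitude 14.4557°, cos φ = 0.968341.
One radian of longitude at latitude φ spans R cos φ, so Δλ = ΔE / (R cos φ) = -338.0 / (6370000 × 0.968341) = -5.4796e-05 rad = -11.302″.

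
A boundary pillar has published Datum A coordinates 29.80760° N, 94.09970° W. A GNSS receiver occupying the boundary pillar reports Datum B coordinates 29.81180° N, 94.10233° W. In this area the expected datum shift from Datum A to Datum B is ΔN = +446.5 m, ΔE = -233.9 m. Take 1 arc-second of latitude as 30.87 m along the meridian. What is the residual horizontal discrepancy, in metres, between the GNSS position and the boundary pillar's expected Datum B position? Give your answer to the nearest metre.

Observed coordinate differences: Δφ = +0.00420°, Δλ = -0.00263°.
Converting to metres (1° lat = 111132 m, cos φ = 0.867700): observed ΔN = 466.8 m, observed ΔE = -253.6 m.
Subtracting the expected shift leaves a residual of 466.8 − (446.5) = 20.3 m north and -253.6 − (-233.9) = -19.7 m east.
Residual distance = √(20.3² + (-19.7)²) = 28.3 m.

28 m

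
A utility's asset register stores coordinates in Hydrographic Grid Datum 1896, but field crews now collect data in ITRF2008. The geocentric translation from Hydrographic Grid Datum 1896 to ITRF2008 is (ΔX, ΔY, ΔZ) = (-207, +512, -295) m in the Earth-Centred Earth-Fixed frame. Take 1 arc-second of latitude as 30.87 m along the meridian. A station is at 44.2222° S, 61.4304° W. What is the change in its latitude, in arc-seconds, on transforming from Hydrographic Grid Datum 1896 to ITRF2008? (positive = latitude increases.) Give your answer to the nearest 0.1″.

Δφ = -19.2″

sin φ = -0.697443, cos φ = 0.716640, sin λ = -0.878237, cos λ = 0.478226.
North component: ΔN = −sin φ cos λ·ΔX − sin φ sin λ·ΔY + cos φ·ΔZ = −(-0.697443)(0.478226)(-207) − (-0.697443)(-0.878237)(512) + (0.716640)(-295) = -594.06 m.
1° of latitude spans 3600 × 30.87 = 111132 m, so Δφ = -594.06 / 111132 × 3600 = -19.244″.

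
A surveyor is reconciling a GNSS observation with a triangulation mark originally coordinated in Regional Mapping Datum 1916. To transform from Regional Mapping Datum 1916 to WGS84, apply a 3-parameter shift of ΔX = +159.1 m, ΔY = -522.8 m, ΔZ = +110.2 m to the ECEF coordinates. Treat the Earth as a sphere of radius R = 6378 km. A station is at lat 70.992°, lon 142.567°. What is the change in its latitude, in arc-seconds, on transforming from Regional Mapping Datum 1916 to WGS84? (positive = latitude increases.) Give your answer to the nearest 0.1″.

sin φ = 0.945473, cos φ = 0.325700, sin λ = 0.607833, cos λ = -0.794065.
North component: ΔN = −sin φ cos λ·ΔX − sin φ sin λ·ΔY + cos φ·ΔZ = −(0.945473)(-0.794065)(159.1) − (0.945473)(0.607833)(-522.8) + (0.325700)(110.2) = 455.79 m.
1° of latitude spans πR/180 = 111317 m, so Δφ = 455.79 / 111317 × 3600 = 14.740″.

Δφ = 14.7″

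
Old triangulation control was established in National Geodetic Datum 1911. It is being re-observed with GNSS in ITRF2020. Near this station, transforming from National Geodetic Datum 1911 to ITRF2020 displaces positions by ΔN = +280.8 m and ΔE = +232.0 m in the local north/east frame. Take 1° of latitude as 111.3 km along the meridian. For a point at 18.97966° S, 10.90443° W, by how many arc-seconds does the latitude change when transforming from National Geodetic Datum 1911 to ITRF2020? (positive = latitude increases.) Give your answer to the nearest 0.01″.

1° of latitude = 111.3 km, so Δφ = 280.8 / 111300 = 0.0025229° = 9.082″.

Δφ = 9.08″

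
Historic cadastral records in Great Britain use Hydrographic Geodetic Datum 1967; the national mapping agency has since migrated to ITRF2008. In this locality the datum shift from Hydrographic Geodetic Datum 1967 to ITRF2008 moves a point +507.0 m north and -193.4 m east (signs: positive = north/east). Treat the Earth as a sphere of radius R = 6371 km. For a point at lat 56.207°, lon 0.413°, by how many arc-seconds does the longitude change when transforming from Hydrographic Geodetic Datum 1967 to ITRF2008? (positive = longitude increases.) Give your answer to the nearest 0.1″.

Δλ = -11.3″

At latitude 56.207°, cos φ = 0.556194.
One radian of longitude at latitude φ spans R cos φ, so Δλ = ΔE / (R cos φ) = -193.4 / (6371000 × 0.556194) = -5.4579e-05 rad = -11.258″.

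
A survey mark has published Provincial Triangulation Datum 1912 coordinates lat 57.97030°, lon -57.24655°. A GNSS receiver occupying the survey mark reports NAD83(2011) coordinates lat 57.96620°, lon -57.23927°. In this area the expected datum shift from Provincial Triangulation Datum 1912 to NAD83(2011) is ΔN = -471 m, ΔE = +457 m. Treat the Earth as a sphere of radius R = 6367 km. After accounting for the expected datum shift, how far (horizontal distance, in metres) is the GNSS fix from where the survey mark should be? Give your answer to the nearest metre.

32 m

Observed coordinate differences: Δφ = -0.00410°, Δλ = +0.00728°.
Converting to metres (1° lat = 111125 m, cos φ = 0.530359): observed ΔN = -455.6 m, observed ΔE = 429.1 m.
Subtracting the expected shift leaves a residual of -455.6 − (-471) = 15.4 m north and 429.1 − (457) = -27.9 m east.
Residual distance = √(15.4² + (-27.9)²) = 31.9 m.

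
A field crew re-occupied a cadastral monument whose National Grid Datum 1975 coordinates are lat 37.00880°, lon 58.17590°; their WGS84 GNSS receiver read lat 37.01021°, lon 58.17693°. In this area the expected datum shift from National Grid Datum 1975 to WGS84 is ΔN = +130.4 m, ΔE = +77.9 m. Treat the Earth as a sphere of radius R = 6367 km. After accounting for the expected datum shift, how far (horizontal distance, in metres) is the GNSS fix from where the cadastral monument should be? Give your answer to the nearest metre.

30 m

Observed coordinate differences: Δφ = +0.00141°, Δλ = +0.00103°.
Converting to metres (1° lat = 111125 m, cos φ = 0.798543): observed ΔN = 156.7 m, observed ΔE = 91.4 m.
Subtracting the expected shift leaves a residual of 156.7 − (130.4) = 26.3 m north and 91.4 − (77.9) = 13.5 m east.
Residual distance = √(26.3² + 13.5²) = 29.6 m.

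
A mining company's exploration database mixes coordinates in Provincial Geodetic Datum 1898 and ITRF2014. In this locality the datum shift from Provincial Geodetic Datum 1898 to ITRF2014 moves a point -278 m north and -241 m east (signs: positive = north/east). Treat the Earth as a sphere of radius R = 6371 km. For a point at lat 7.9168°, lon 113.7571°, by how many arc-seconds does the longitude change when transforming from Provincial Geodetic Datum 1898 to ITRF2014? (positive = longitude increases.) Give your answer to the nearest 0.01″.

At latitude 7.9168°, cos φ = 0.990469.
One radian of longitude at latitude φ spans R cos φ, so Δλ = ΔE / (R cos φ) = -241.0 / (6371000 × 0.990469) = -3.8192e-05 rad = -7.878″.

Δλ = -7.88″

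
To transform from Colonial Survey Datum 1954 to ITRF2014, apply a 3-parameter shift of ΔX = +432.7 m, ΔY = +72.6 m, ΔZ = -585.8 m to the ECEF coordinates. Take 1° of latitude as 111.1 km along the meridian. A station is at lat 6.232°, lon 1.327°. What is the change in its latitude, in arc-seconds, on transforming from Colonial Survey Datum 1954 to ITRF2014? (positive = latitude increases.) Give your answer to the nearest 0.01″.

sin φ = 0.108555, cos φ = 0.994090, sin λ = 0.023158, cos λ = 0.999732.
North component: ΔN = −sin φ cos λ·ΔX − sin φ sin λ·ΔY + cos φ·ΔZ = −(0.108555)(0.999732)(432.7) − (0.108555)(0.023158)(72.6) + (0.994090)(-585.8) = -629.48 m.
1° of latitude spans 111100 m, so Δφ = -629.48 / 111100 × 3600 = -20.397″.

Δφ = -20.40″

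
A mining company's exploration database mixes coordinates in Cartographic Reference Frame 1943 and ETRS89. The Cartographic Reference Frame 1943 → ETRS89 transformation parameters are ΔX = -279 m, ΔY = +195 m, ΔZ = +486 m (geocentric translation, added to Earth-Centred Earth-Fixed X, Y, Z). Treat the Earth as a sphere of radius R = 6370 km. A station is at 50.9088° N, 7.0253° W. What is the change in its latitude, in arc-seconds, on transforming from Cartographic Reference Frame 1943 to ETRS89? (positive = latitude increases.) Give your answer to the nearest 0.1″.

Δφ = 17.5″

sin φ = 0.776143, cos φ = 0.630557, sin λ = -0.122308, cos λ = 0.992492.
North component: ΔN = −sin φ cos λ·ΔX − sin φ sin λ·ΔY + cos φ·ΔZ = −(0.776143)(0.992492)(-279) − (0.776143)(-0.122308)(195) + (0.630557)(486) = 539.88 m.
1° of latitude spans πR/180 = 111177 m, so Δφ = 539.88 / 111177 × 3600 = 17.482″.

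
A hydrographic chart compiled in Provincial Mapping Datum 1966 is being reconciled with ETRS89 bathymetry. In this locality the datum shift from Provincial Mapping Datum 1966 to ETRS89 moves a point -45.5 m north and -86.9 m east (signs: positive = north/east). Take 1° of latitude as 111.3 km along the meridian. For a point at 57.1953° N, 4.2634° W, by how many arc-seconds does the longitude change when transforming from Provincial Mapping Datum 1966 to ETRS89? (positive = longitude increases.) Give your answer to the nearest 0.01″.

At latitude 57.1953°, cos φ = 0.541777.
1° of longitude at this latitude = 111.3 × cos φ = 60.30 km, so Δλ = -86.9 / 60299.8 = -0.0014411° = -5.188″.

Δλ = -5.19″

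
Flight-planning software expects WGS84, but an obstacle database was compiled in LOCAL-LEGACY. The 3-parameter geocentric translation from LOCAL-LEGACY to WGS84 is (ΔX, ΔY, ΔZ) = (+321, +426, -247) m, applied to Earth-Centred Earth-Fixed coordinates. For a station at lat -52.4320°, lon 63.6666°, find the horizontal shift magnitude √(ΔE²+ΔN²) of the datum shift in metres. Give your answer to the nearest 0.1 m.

282.7 m

The local east axis at (φ, λ) is (−sin λ, cos λ, 0), so ΔE = −sin(63.6666°)·321 + cos(63.6666°)·426 = -98.72 m.
The local north axis is (−sin φ cos λ, −sin φ sin λ, cos φ), giving ΔN = 112.865 + 302.621 − 150.597 = 264.89 m.
Horizontal magnitude = √(ΔE² + ΔN²) = √((-98.72)² + 264.89²) = 282.69 m.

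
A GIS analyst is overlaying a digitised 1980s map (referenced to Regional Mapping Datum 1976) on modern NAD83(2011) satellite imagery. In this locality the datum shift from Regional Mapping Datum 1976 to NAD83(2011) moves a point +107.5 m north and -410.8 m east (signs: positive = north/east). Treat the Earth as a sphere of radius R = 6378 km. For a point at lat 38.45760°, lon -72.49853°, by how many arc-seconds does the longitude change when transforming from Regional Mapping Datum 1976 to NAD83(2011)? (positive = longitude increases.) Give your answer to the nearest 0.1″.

At latitude 38.45760°, cos φ = 0.783069.
One radian of longitude at latitude φ spans R cos φ, so Δλ = ΔE / (R cos φ) = -410.8 / (6378000 × 0.783069) = -8.2252e-05 rad = -16.966″.

Δλ = -17.0″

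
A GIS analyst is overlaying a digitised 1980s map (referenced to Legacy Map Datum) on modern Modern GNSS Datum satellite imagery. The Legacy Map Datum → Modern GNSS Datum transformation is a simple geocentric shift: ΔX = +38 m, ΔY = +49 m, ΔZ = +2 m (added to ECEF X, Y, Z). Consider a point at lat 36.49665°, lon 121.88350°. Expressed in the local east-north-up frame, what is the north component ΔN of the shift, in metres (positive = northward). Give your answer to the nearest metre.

At φ = 36.49665°, λ = 121.88350°: sin φ = 0.594776, cos φ = 0.803892, sin λ = 0.849124, cos λ = -0.528194.
ΔN = −sin φ cos λ·ΔX − sin φ sin λ·ΔY + cos φ·ΔZ = −(0.594776)(-0.528194)(38) − (0.594776)(0.849124)(49) + (0.803892)(2) = -11.20 m.

ΔN = -11 m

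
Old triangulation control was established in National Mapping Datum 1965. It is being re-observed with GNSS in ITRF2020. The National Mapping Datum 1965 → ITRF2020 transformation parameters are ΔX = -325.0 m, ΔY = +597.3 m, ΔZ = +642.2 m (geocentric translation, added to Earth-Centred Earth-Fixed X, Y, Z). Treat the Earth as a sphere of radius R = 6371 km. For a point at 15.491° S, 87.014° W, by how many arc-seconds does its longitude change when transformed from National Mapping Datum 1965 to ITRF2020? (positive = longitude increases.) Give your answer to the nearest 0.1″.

Δλ = -9.9″

sin φ = -0.267087, cos φ = 0.963672, sin λ = -0.998642, cos λ = 0.052092.
East component: ΔE = −sin λ·ΔX + cos λ·ΔY = −(-0.998642)(-325.0) + (0.052092)(597.3) = -293.44 m.
1° of latitude spans πR/180 = 111195 m; at latitude φ, 1° of longitude spans that × cos φ = 107155.5 m, so Δλ = -293.44 / 107155.5 × 3600 = -9.859″.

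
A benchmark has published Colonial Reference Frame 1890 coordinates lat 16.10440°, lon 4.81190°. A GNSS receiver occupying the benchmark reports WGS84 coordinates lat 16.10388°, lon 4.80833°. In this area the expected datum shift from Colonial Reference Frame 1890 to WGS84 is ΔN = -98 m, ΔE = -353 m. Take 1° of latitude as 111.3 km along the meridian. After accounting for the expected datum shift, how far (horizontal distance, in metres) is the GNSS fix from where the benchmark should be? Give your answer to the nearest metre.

Observed coordinate differences: Δφ = -0.00052°, Δλ = -0.00357°.
Converting to metres (1° lat = 111300 m, cos φ = 0.960758): observed ΔN = -57.9 m, observed ΔE = -381.7 m.
Subtracting the expected shift leaves a residual of -57.9 − (-98) = 40.1 m north and -381.7 − (-353) = -28.7 m east.
Residual distance = √(40.1² + (-28.7)²) = 49.4 m.

49 m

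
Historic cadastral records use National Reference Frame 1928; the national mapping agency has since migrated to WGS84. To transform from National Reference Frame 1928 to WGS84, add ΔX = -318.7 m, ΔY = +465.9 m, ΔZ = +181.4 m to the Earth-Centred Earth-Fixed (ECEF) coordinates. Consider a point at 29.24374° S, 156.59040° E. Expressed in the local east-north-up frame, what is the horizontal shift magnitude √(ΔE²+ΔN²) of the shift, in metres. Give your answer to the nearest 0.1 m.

493.9 m

At φ = -29.24374°, λ = 156.59040°: sin φ = -0.488526, cos φ = 0.872549, sin λ = 0.397302, cos λ = -0.917688.
ΔE = −sin λ·ΔX + cos λ·ΔY = −(0.397302)·(-318.7) + (-0.917688)·(465.9) = -300.93 m.
ΔN = −sin φ cos λ·ΔX − sin φ sin λ·ΔY + cos φ·ΔZ = −(-0.488526)(-0.917688)(-318.7) − (-0.488526)(0.397302)(465.9) + (0.872549)(181.4) = 391.59 m.
Horizontal magnitude = √(ΔE² + ΔN²) = √((-300.93)² + 391.59²) = 493.86 m.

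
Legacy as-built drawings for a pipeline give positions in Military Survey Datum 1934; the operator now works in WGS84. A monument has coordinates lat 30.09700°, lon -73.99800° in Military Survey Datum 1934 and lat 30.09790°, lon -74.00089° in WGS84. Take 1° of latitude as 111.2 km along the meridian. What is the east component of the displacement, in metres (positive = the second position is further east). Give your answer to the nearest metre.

Δφ = 30.09790° − 30.09700° = +0.00090°; Δλ = -74.00089° − -73.99800° = -0.00289°.
ΔN = Δφ × 111200 = 100.1 m; ΔE = Δλ × 111200 × cos(30.09700°) = -0.00289 × 111200 × 0.865178 = -278.0 m.

ΔE = -278 m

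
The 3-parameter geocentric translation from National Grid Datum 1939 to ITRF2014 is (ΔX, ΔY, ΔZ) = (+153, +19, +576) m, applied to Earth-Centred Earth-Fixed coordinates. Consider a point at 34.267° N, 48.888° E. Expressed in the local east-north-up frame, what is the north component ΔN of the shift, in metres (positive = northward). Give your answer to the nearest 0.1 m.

At φ = 34.267°, λ = 48.888°: sin φ = 0.563050, cos φ = 0.826423, sin λ = 0.753426, cos λ = 0.657533.
ΔN = −sin φ cos λ·ΔX − sin φ sin λ·ΔY + cos φ·ΔZ = −(0.563050)(0.657533)(153) − (0.563050)(0.753426)(19) + (0.826423)(576) = 411.32 m.

ΔN = 411.3 m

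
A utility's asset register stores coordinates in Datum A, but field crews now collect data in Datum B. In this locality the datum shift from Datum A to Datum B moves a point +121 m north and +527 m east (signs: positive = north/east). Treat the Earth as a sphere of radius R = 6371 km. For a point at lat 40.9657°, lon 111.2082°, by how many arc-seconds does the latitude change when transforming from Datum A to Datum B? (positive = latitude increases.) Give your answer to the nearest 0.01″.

On a sphere of radius R, 1 rad of latitude = R, so Δφ = ΔN / R = 121.0 / 6371000 = 1.8992e-05 rad = 3.917″.

Δφ = 3.92″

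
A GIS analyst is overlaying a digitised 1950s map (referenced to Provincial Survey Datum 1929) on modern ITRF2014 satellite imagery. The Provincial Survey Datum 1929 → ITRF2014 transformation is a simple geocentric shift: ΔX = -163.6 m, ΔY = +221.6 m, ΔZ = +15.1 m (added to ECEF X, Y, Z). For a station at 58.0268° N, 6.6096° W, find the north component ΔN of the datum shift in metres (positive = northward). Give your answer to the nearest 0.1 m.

ΔN = 167.5 m

The local north axis is (−sin φ cos λ, −sin φ sin λ, cos φ), giving ΔN = 137.859 + 21.637 + 7.996 = 167.49 m.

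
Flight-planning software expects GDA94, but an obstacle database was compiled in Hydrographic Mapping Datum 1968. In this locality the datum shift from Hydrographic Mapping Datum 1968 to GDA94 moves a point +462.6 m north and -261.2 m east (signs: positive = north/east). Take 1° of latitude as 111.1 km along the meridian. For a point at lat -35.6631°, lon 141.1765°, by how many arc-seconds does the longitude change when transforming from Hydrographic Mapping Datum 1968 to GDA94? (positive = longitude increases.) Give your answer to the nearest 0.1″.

Δλ = -10.4″

At latitude -35.6631°, cos φ = 0.812459.
1° of longitude at this latitude = 111.1 × cos φ = 90.26 km, so Δλ = -261.2 / 90264.2 = -0.0028937° = -10.417″.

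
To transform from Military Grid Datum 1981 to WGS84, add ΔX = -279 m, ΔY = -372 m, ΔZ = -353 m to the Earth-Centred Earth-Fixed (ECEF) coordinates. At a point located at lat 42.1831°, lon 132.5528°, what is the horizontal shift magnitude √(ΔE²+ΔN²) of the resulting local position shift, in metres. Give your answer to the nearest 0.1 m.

500.7 m

At φ = 42.1831°, λ = 132.5528°: sin φ = 0.671502, cos φ = 0.741003, sin λ = 0.736654, cos λ = -0.676269.
ΔE = −sin λ·ΔX + cos λ·ΔY = −(0.736654)·(-279) + (-0.676269)·(-372) = 457.10 m.
ΔN = −sin φ cos λ·ΔX − sin φ sin λ·ΔY + cos φ·ΔZ = −(0.671502)(-0.676269)(-279) − (0.671502)(0.736654)(-372) + (0.741003)(-353) = -204.26 m.
Horizontal magnitude = √(ΔE² + ΔN²) = √(457.10² + (-204.26)²) = 500.66 m.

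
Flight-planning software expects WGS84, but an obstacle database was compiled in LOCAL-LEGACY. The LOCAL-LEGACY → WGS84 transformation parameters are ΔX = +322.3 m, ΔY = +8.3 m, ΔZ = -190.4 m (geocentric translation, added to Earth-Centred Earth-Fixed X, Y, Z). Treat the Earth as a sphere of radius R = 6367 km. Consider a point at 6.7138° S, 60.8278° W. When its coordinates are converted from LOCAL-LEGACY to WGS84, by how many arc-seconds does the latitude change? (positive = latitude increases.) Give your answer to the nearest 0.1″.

sin φ = -0.116910, cos φ = 0.993143, sin λ = -0.873159, cos λ = 0.487436.
North component: ΔN = −sin φ cos λ·ΔX − sin φ sin λ·ΔY + cos φ·ΔZ = −(-0.116910)(0.487436)(322.3) − (-0.116910)(-0.873159)(8.3) + (0.993143)(-190.4) = -171.57 m.
1° of latitude spans πR/180 = 111125 m, so Δφ = -171.57 / 111125 × 3600 = -5.558″.

Δφ = -5.6″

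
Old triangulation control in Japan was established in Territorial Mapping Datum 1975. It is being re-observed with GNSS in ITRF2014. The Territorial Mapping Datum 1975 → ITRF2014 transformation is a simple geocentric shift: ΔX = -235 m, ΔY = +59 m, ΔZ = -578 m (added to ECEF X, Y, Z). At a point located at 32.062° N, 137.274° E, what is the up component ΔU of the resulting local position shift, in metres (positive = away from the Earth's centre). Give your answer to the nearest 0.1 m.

The local up (radial) axis is (cos φ cos λ, cos φ sin λ, sin φ), giving ΔU = 146.302 + 33.925 − 306.824 = -126.60 m.

ΔU = -126.6 m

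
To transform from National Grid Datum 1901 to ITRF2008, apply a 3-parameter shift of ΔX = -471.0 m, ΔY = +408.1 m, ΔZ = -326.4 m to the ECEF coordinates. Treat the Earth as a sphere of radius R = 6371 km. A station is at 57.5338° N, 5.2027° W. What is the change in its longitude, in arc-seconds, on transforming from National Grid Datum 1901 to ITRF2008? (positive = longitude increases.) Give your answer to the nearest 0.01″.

sin φ = 0.843708, cos φ = 0.536802, sin λ = -0.090680, cos λ = 0.995880.
East component: ΔE = −sin λ·ΔX + cos λ·ΔY = −(-0.090680)(-471.0) + (0.995880)(408.1) = 363.71 m.
1° of latitude spans πR/180 = 111195 m; at latitude φ, 1° of longitude spans that × cos φ = 59689.7 m, so Δλ = 363.71 / 59689.7 × 3600 = 21.936″.

Δλ = 21.94″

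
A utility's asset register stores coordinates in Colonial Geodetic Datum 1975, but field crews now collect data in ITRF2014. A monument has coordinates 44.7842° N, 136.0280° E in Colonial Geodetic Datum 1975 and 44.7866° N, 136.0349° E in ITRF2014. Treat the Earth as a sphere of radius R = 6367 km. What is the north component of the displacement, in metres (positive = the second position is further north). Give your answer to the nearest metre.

Δφ = 44.7866° − 44.7842° = +0.0024°; Δλ = 136.0349° − 136.0280° = +0.0069°.
1° along a meridian = πR/180 = 111125 m.
ΔN = Δφ × 111125 = 266.7 m; ΔE = Δλ × 111125 × cos(44.7842°) = +0.0069 × 111125 × 0.709765 = 544.2 m.

ΔN = 267 m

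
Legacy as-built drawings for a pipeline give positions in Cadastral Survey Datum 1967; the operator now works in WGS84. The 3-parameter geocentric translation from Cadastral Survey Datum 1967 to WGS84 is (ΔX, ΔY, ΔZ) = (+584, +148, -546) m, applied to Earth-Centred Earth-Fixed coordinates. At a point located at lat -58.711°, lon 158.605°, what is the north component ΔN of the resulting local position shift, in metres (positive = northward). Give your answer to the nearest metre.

ΔN = -702 m

The local north axis is (−sin φ cos λ, −sin φ sin λ, cos φ), giving ΔN = -464.671 + 46.137 − 283.568 = -702.10 m.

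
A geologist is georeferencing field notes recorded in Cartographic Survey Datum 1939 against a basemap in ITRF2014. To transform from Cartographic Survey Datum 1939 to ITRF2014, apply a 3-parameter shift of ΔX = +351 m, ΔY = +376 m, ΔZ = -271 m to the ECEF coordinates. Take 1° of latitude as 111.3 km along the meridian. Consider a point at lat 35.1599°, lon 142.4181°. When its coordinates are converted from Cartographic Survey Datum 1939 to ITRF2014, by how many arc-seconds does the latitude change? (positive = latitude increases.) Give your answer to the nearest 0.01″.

Δφ = -6.26″

sin φ = 0.575860, cos φ = 0.817548, sin λ = 0.609895, cos λ = -0.792482.
North component: ΔN = −sin φ cos λ·ΔX − sin φ sin λ·ΔY + cos φ·ΔZ = −(0.575860)(-0.792482)(351) − (0.575860)(0.609895)(376) + (0.817548)(-271) = -193.43 m.
1° of latitude spans 111300 m, so Δφ = -193.43 / 111300 × 3600 = -6.256″.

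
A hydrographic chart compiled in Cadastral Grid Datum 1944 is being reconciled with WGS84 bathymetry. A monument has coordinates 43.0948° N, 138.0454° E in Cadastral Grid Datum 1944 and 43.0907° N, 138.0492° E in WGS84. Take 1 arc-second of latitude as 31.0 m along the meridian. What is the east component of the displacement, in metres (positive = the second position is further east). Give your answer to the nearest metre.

Δφ = 43.0907° − 43.0948° = -0.0041°; Δλ = 138.0492° − 138.0454° = +0.0038°.
1° of latitude = 3600 × 31.00 = 111600 m.
ΔN = Δφ × 111600 = -457.6 m; ΔE = Δλ × 111600 × cos(43.0948°) = +0.0038 × 111600 × 0.730224 = 309.7 m.

ΔE = 310 m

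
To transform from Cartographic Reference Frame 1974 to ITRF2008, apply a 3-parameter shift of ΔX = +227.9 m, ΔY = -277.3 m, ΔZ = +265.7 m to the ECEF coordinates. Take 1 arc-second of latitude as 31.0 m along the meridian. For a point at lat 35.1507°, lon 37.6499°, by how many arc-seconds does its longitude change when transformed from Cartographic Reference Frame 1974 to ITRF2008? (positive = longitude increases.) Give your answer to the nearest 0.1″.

Δλ = -14.2″

sin φ = 0.575729, cos φ = 0.817641, sin λ = 0.610835, cos λ = 0.791758.
East component: ΔE = −sin λ·ΔX + cos λ·ΔY = −(0.610835)(227.9) + (0.791758)(-277.3) = -358.76 m.
1° of latitude spans 3600 × 31.00 = 111600 m; at latitude φ, 1° of longitude spans that × cos φ = 91248.7 m, so Δλ = -358.76 / 91248.7 × 3600 = -14.154″.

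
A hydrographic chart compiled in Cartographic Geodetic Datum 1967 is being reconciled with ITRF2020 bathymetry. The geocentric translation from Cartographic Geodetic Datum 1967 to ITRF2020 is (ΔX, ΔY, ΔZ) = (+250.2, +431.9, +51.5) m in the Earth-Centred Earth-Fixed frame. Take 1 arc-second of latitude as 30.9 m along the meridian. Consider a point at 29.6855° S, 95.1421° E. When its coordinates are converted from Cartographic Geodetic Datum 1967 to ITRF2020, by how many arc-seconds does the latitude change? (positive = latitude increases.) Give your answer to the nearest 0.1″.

Δφ = 8.0″

sin φ = -0.495239, cos φ = 0.868757, sin λ = 0.995975, cos λ = -0.089626.
North component: ΔN = −sin φ cos λ·ΔX − sin φ sin λ·ΔY + cos φ·ΔZ = −(-0.495239)(-0.089626)(250.2) − (-0.495239)(0.995975)(431.9) + (0.868757)(51.5) = 246.67 m.
1° of latitude spans 3600 × 30.90 = 111240 m, so Δφ = 246.67 / 111240 × 3600 = 7.983″.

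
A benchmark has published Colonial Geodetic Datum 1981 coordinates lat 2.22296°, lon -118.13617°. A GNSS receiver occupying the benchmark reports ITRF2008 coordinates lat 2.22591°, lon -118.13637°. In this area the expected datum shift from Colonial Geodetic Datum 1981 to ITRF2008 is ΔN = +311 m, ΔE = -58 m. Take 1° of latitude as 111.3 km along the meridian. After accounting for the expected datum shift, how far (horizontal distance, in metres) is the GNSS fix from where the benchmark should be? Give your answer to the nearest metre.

40 m

Observed coordinate differences: Δφ = +0.00295°, Δλ = -0.00020°.
Converting to metres (1° lat = 111300 m, cos φ = 0.999247): observed ΔN = 328.3 m, observed ΔE = -22.2 m.
Subtracting the expected shift leaves a residual of 328.3 − (311) = 17.3 m north and -22.2 − (-58) = 35.8 m east.
Residual distance = √(17.3² + 35.8²) = 39.7 m.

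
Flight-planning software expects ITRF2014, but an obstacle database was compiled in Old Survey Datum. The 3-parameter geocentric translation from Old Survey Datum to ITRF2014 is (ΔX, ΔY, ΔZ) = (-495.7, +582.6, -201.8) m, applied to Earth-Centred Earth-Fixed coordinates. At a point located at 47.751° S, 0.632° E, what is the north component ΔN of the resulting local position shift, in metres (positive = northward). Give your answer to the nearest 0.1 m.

ΔN = -497.8 m

The local north axis is (−sin φ cos λ, −sin φ sin λ, cos φ), giving ΔN = -366.910 + 4.757 − 135.681 = -497.83 m.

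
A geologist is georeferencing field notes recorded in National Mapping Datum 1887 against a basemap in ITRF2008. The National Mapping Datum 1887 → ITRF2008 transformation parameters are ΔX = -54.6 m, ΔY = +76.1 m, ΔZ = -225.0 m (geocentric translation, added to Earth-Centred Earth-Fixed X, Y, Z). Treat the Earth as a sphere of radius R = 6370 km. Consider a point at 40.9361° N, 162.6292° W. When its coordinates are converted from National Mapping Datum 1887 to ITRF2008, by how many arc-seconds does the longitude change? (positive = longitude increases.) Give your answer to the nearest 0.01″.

sin φ = 0.655217, cos φ = 0.755441, sin λ = -0.298554, cos λ = -0.954393.
East component: ΔE = −sin λ·ΔX + cos λ·ΔY = −(-0.298554)(-54.6) + (-0.954393)(76.1) = -88.93 m.
1° of latitude spans πR/180 = 111177 m; at latitude φ, 1° of longitude spans that × cos φ = 83988.0 m, so Δλ = -88.93 / 83988.0 × 3600 = -3.812″.

Δλ = -3.81″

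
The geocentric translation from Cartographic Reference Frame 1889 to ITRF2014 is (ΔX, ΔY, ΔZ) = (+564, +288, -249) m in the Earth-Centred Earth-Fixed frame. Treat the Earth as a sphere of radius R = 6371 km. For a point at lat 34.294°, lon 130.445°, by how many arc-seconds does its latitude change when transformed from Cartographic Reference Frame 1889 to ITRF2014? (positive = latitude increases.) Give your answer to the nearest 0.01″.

Δφ = -3.98″

sin φ = 0.563440, cos φ = 0.826157, sin λ = 0.761029, cos λ = -0.648718.
North component: ΔN = −sin φ cos λ·ΔX − sin φ sin λ·ΔY + cos φ·ΔZ = −(0.563440)(-0.648718)(564) − (0.563440)(0.761029)(288) + (0.826157)(-249) = -123.06 m.
1° of latitude spans πR/180 = 111195 m, so Δφ = -123.06 / 111195 × 3600 = -3.984″.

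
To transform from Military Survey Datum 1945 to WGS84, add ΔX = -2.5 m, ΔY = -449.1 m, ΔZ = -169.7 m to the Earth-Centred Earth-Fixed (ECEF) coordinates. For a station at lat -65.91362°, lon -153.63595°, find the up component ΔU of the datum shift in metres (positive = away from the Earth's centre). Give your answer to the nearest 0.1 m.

ΔU = 237.2 m

At φ = -65.91362°, λ = -153.63595°: sin φ = -0.912931, cos φ = 0.408113, sin λ = -0.444073, cos λ = -0.895991.
ΔU = cos φ cos λ·ΔX + cos φ sin λ·ΔY + sin φ·ΔZ = (0.408113)(-0.895991)(-2.5) + (0.408113)(-0.444073)(-449.1) + (-0.912931)(-169.7) = 237.23 m.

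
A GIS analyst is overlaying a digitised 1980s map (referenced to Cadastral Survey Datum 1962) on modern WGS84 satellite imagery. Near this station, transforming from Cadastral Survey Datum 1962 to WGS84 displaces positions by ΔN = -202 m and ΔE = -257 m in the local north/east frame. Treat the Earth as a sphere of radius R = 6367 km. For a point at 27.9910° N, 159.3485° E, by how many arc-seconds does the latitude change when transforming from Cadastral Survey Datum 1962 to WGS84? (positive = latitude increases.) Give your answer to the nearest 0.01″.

On a sphere of radius R, 1 rad of latitude = R, so Δφ = ΔN / R = -202.0 / 6367000 = -3.1726e-05 rad = -6.544″.

Δφ = -6.54″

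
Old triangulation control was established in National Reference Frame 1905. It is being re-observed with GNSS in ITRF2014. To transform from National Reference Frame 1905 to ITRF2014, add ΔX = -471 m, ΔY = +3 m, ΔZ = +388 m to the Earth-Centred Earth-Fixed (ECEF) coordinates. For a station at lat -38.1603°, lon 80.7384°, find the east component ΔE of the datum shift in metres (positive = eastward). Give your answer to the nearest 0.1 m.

The local east axis at (φ, λ) is (−sin λ, cos λ, 0), so ΔE = −sin(80.7384°)·(-471) + cos(80.7384°)·3 = 465.34 m.

ΔE = 465.3 m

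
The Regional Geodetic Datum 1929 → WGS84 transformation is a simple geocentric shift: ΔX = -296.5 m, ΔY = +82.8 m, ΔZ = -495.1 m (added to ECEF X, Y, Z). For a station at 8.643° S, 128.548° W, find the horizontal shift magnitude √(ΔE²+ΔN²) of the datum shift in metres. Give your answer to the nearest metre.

At φ = -8.643°, λ = -128.548°: sin φ = -0.150277, cos φ = 0.988644, sin λ = -0.782086, cos λ = -0.623170.
ΔE = −sin λ·ΔX + cos λ·ΔY = −(-0.782086)·(-296.5) + (-0.623170)·(82.8) = -283.49 m.
ΔN = −sin φ cos λ·ΔX − sin φ sin λ·ΔY + cos φ·ΔZ = −(-0.150277)(-0.623170)(-296.5) − (-0.150277)(-0.782086)(82.8) + (0.988644)(-495.1) = -471.44 m.
Horizontal magnitude = √(ΔE² + ΔN²) = √((-283.49)² + (-471.44)²) = 550.11 m.

550 m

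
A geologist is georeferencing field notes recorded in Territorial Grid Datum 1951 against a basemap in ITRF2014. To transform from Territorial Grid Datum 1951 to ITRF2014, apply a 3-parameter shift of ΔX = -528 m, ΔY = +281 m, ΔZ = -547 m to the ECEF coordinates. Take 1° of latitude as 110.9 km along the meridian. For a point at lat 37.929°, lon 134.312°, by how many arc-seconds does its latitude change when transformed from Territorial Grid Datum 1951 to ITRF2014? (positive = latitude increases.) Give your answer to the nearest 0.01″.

sin φ = 0.614685, cos φ = 0.788773, sin λ = 0.715546, cos λ = -0.698565.
North component: ΔN = −sin φ cos λ·ΔX − sin φ sin λ·ΔY + cos φ·ΔZ = −(0.614685)(-0.698565)(-528) − (0.614685)(0.715546)(281) + (0.788773)(-547) = -781.77 m.
1° of latitude spans 110900 m, so Δφ = -781.77 / 110900 × 3600 = -25.378″.

Δφ = -25.38″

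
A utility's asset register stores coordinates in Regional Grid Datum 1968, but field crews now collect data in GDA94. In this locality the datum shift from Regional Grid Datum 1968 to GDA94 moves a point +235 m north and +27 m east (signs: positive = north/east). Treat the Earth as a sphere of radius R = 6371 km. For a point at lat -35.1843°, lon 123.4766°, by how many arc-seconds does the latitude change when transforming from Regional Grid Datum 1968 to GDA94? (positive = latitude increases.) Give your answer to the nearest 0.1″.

On a sphere of radius R, 1 rad of latitude = R, so Δφ = ΔN / R = 235.0 / 6371000 = 3.6886e-05 rad = 7.608″.

Δφ = 7.6″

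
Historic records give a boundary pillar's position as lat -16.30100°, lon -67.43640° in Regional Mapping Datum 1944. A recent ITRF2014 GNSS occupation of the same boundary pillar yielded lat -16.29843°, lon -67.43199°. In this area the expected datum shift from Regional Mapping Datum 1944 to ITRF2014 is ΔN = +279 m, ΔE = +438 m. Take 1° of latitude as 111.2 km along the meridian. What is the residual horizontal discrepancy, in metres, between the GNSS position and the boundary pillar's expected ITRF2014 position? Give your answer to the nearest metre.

33 m

Observed coordinate differences: Δφ = +0.00257°, Δλ = +0.00441°.
Converting to metres (1° lat = 111200 m, cos φ = 0.959800): observed ΔN = 285.8 m, observed ΔE = 470.7 m.
Subtracting the expected shift leaves a residual of 285.8 − (279) = 6.8 m north and 470.7 − (438) = 32.7 m east.
Residual distance = √(6.8² + 32.7²) = 33.4 m.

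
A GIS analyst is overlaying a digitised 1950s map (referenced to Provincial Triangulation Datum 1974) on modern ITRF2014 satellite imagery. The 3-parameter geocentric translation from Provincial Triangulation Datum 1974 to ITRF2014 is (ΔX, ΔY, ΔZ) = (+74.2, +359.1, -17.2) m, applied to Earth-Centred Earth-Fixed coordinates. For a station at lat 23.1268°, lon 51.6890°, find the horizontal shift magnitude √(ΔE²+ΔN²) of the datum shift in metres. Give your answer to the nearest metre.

At φ = 23.1268°, λ = 51.6890°: sin φ = 0.392767, cos φ = 0.919638, sin λ = 0.784657, cos λ = 0.619930.
ΔE = −sin λ·ΔX + cos λ·ΔY = −(0.784657)·(74.2) + (0.619930)·(359.1) = 164.40 m.
ΔN = −sin φ cos λ·ΔX − sin φ sin λ·ΔY + cos φ·ΔZ = −(0.392767)(0.619930)(74.2) − (0.392767)(0.784657)(359.1) + (0.919638)(-17.2) = -144.55 m.
Horizontal magnitude = √(ΔE² + ΔN²) = √(164.40² + (-144.55)²) = 218.91 m.

219 m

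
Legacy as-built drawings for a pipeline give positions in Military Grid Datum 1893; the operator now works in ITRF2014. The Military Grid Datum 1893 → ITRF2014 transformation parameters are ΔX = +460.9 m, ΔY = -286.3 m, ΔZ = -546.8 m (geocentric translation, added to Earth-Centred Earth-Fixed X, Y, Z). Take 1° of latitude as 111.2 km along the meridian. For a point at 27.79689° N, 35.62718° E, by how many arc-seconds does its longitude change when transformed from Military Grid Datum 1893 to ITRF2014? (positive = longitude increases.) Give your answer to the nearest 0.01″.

Δλ = -18.34″

sin φ = 0.466339, cos φ = 0.884606, sin λ = 0.582509, cos λ = 0.812825.
East component: ΔE = −sin λ·ΔX + cos λ·ΔY = −(0.582509)(460.9) + (0.812825)(-286.3) = -501.19 m.
1° of latitude spans 111200 m; at latitude φ, 1° of longitude spans that × cos φ = 98368.2 m, so Δλ = -501.19 / 98368.2 × 3600 = -18.342″.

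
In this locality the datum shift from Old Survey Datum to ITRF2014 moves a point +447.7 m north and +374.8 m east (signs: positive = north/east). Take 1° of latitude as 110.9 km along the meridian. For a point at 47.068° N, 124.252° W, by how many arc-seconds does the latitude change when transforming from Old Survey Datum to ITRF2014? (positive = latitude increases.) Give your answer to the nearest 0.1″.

Δφ = 14.5″

1° of latitude = 110.9 km, so Δφ = 447.7 / 110900 = 0.0040370° = 14.533″.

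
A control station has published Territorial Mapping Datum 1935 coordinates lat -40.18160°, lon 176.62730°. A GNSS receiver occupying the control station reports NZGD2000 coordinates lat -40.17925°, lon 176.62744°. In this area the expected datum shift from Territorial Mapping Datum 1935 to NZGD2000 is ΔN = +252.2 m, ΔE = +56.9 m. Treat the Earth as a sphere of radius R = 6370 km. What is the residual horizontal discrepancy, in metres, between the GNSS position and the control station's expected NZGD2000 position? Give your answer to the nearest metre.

Observed coordinate differences: Δφ = +0.00235°, Δλ = +0.00014°.
Converting to metres (1° lat = 111177 m, cos φ = 0.764003): observed ΔN = 261.3 m, observed ΔE = 11.9 m.
Subtracting the expected shift leaves a residual of 261.3 − (252.2) = 9.1 m north and 11.9 − (56.9) = -45.0 m east.
Residual distance = √(9.1² + (-45.0)²) = 45.9 m.

46 m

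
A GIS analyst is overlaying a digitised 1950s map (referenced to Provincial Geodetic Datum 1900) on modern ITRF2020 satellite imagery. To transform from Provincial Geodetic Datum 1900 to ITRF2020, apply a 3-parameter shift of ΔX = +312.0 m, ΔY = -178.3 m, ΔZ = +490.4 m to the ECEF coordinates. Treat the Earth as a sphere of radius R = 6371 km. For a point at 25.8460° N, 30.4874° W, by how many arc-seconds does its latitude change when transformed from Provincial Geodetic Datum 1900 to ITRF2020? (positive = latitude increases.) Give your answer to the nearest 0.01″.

sin φ = 0.435954, cos φ = 0.899969, sin λ = -0.507349, cos λ = 0.861741.
North component: ΔN = −sin φ cos λ·ΔX − sin φ sin λ·ΔY + cos φ·ΔZ = −(0.435954)(0.861741)(312.0) − (0.435954)(-0.507349)(-178.3) + (0.899969)(490.4) = 284.70 m.
1° of latitude spans πR/180 = 111195 m, so Δφ = 284.70 / 111195 × 3600 = 9.217″.

Δφ = 9.22″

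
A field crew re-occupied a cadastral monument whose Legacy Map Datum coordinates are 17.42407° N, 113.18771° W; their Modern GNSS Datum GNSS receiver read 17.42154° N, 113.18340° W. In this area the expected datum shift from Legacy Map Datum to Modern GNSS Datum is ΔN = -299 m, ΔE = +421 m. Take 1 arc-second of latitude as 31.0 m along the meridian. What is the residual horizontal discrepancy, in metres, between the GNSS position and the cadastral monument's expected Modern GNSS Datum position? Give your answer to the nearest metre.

Observed coordinate differences: Δφ = -0.00253°, Δλ = +0.00431°.
Converting to metres (1° lat = 111600 m, cos φ = 0.954115): observed ΔN = -282.3 m, observed ΔE = 458.9 m.
Subtracting the expected shift leaves a residual of -282.3 − (-299) = 16.7 m north and 458.9 − (421) = 37.9 m east.
Residual distance = √(16.7² + 37.9²) = 41.4 m.

41 m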